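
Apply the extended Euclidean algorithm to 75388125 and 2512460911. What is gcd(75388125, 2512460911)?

Euclidean algorithm:
2512460911 = 33×75388125 + 24652786
75388125 = 3×24652786 + 1429767
24652786 = 17×1429767 + 346747
1429767 = 4×346747 + 42779
346747 = 8×42779 + 4515
42779 = 9×4515 + 2144
4515 = 2×2144 + 227
2144 = 9×227 + 101
227 = 2×101 + 25
101 = 4×25 + 1
25 = 25×1 + 0
gcd(75388125, 2512460911) = 1.
Working backward:
1 = 101 − 4·25
1 = −4·227 + 9·101
1 = 9·2144 − 85·227
1 = −85·4515 + 179·2144
1 = 179·42779 − 1696·4515
1 = −1696·346747 + 13747·42779
1 = 13747·1429767 − 56684·346747
1 = −56684·24652786 + 977375·1429767
1 = 977375·75388125 − 2988809·24652786
1 = −2988809·2512460911 + 99608072·75388125
So 1 = (-2988809)·2512460911 + (99608072)·75388125.

1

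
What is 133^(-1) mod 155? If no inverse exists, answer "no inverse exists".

Apply the Euclidean algorithm to 155 and 133:
155 = 1·133 + 22
133 = 6·22 + 1
22 = 22·1 + 0
Since gcd(133, 155) = 1, back-substitute to write 1 as a combination:
1 = 133 − 6·22
1 = −6·155 + 7·133
So 133·7 ≡ 1 (mod 155).

7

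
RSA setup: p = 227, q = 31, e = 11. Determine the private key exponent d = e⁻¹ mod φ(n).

4931

φ(n) = (p−1)(q−1) = 226·30 = 6780.
Need d with 11·d ≡ 1 (mod 6780). Apply the extended Euclidean algorithm:
6780 = 616·11 + 4
11 = 2·4 + 3
4 = 1·3 + 1
3 = 3·1 + 0
Back-substitute:
1 = 4 − 3
1 = −11 + 3·4
1 = 3·6780 − 1849·11
So 11·(-1849) ≡ 1 (mod 6780), hence d ≡ -1849 ≡ 4931 (mod 6780).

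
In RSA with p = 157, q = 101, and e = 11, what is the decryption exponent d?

φ(n) = (p−1)(q−1) = 156·100 = 15600.
Need d with 11·d ≡ 1 (mod 15600). Apply the extended Euclidean algorithm:
15600 = 1418·11 + 2
11 = 5·2 + 1
2 = 2·1 + 0
Back-substitute:
1 = 11 − 5·2
1 = −5·15600 + 7091·11
So 11·7091 ≡ 1 (mod 15600), hence d = 7091.

7091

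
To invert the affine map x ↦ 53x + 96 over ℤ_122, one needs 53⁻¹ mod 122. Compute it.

Run Euclid on (122, 53):
122 = 2*53 + 16
53 = 3*16 + 5
16 = 3*5 + 1
5 = 5*1 + 0
The gcd is 1. Working backward:
1 = 16 − 3·5
1 = −3·53 + 10·16
1 = 10·122 − 23·53
Thus 53·(-23) ≡ 1 (mod 122); reducing, -23 mod 122 = 99.

99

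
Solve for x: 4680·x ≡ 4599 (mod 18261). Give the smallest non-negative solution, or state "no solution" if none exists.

239

First find gcd(4680, 18261):
18261 = 3×4680 + 4221
4680 = 1×4221 + 459
4221 = 9×459 + 90
459 = 5×90 + 9
90 = 10×9 + 0
gcd = 9 and 9 | 4599, so solutions exist. Divide through by 9: 520x ≡ 511 (mod 2029).
Now find 520⁻¹ mod 2029:
2029 = 3·520 + 469
520 = 1·469 + 51
469 = 9·51 + 10
51 = 5·10 + 1
10 = 10·1 + 0
Back-substitute:
1 = 51 − 5·10
1 = −5·469 + 46·51
1 = 46·520 − 51·469
1 = −51·2029 + 199·520
So 520⁻¹ ≡ 199 (mod 2029).
Then x ≡ 199·511 ≡ 239 (mod 2029); the smallest non-negative solution is x = 239.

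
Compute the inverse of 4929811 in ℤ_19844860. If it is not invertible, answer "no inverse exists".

17167251

Extended Euclidean algorithm:
19844860 = 4×4929811 + 125616
4929811 = 39×125616 + 30787
125616 = 4×30787 + 2468
30787 = 12×2468 + 1171
2468 = 2×1171 + 126
1171 = 9×126 + 37
126 = 3×37 + 15
37 = 2×15 + 7
15 = 2×7 + 1
7 = 7×1 + 0
gcd = 1, so the inverse exists. Back-substitute:
1 = 15 − 2·7
1 = −2·37 + 5·15
1 = 5·126 − 17·37
1 = −17·1171 + 158·126
1 = 158·2468 − 333·1171
1 = −333·30787 + 4154·2468
1 = 4154·125616 − 16949·30787
1 = −16949·4929811 + 665165·125616
1 = 665165·19844860 − 2677609·4929811
So 4929811·(-2677609) ≡ 1 (mod 19844860), and -2677609 ≡ 17167251 (mod 19844860).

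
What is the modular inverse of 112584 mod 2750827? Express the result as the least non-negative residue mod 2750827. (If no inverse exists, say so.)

Apply the Euclidean algorithm to 2750827 and 112584:
2750827 = 24×112584 + 48811
112584 = 2×48811 + 14962
48811 = 3×14962 + 3925
14962 = 3×3925 + 3187
3925 = 1×3187 + 738
3187 = 4×738 + 235
738 = 3×235 + 33
235 = 7×33 + 4
33 = 8×4 + 1
4 = 4×1 + 0
gcd = 1, so the inverse exists. Back-substitute:
1 = 33 − 8·4
1 = −8·235 + 57·33
1 = 57·738 − 179·235
1 = −179·3187 + 773·738
1 = 773·3925 − 952·3187
1 = −952·14962 + 3629·3925
1 = 3629·48811 − 11839·14962
1 = −11839·112584 + 27307·48811
1 = 27307·2750827 − 667207·112584
So 112584·(-667207) ≡ 1 (mod 2750827), and -667207 ≡ 2083620 (mod 2750827).

2083620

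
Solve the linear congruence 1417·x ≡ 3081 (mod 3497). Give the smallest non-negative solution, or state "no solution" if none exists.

54

First find gcd(1417, 3497):
3497 = 2*1417 + 663
1417 = 2*663 + 91
663 = 7*91 + 26
91 = 3*26 + 13
26 = 2*13 + 0
gcd = 13 and 13 | 3081, so solutions exist. Divide through by 13: 109x ≡ 237 (mod 269).
Now find 109⁻¹ mod 269:
269 = 2*109 + 51
109 = 2*51 + 7
51 = 7*7 + 2
7 = 3*2 + 1
2 = 2*1 + 0
Back-substitute:
1 = 7 − 3·2
1 = −3·51 + 22·7
1 = 22·109 − 47·51
1 = −47·269 + 116·109
So 109⁻¹ ≡ 116 (mod 269).
Then x ≡ 116·237 ≡ 54 (mod 269); the smallest non-negative solution is x = 54.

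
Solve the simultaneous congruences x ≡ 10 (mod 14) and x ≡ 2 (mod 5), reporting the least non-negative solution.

52

Write x = 10 + 14·k. Then 14·k ≡ 2 − 10 ≡ 2 (mod 5).
Need 14⁻¹ mod 5. Extended Euclid on (5, 4):
5 = 1×4 + 1
4 = 4×1 + 0
Back-substitute:
1 = 5 − 4
14⁻¹ ≡ 4 (mod 5), so k ≡ 4·2 ≡ 3 (mod 5).
x = 10 + 14·3 = 52.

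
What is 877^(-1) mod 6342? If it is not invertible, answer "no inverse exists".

gcd(6342, 877) by repeated division:
6342 = 7·877 + 203
877 = 4·203 + 65
203 = 3·65 + 8
65 = 8·8 + 1
8 = 8·1 + 0
The gcd is 1. Working backward:
1 = 65 − 8·8
1 = −8·203 + 25·65
1 = 25·877 − 108·203
1 = −108·6342 + 781·877
So 877·781 ≡ 1 (mod 6342).

781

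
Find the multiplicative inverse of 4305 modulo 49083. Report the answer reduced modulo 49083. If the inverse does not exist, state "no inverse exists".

no inverse exists

Compute gcd(4305, 49083):
49083 = 11*4305 + 1728
4305 = 2*1728 + 849
1728 = 2*849 + 30
849 = 28*30 + 9
30 = 3*9 + 3
9 = 3*3 + 0
Since gcd = 3 > 1, 4305 is not a unit mod 49083.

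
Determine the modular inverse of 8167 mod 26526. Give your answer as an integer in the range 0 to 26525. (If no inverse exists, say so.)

22963

Run Euclid on (26526, 8167):
26526 = 3·8167 + 2025
8167 = 4·2025 + 67
2025 = 30·67 + 15
67 = 4·15 + 7
15 = 2·7 + 1
7 = 7·1 + 0
The gcd is 1. Working backward:
1 = 15 − 2·7
1 = −2·67 + 9·15
1 = 9·2025 − 272·67
1 = −272·8167 + 1097·2025
1 = 1097·26526 − 3563·8167
Hence 8167⁻¹ ≡ -3563 ≡ 22963 (mod 26526).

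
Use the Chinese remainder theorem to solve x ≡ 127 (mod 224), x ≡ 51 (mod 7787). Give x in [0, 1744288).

778751

Write x = 127 + 224·k. Then 224·k ≡ 51 − 127 ≡ 7711 (mod 7787).
Need 224⁻¹ mod 7787. Extended Euclid on (7787, 224):
7787 = 34×224 + 171
224 = 1×171 + 53
171 = 3×53 + 12
53 = 4×12 + 5
12 = 2×5 + 2
5 = 2×2 + 1
2 = 2×1 + 0
Back-substitute:
1 = 5 − 2·2
1 = −2·12 + 5·5
1 = 5·53 − 22·12
1 = −22·171 + 71·53
1 = 71·224 − 93·171
1 = −93·7787 + 3233·224
224⁻¹ ≡ 3233 (mod 7787), so k ≡ 3233·7711 ≡ 3476 (mod 7787).
x = 127 + 224·3476 = 778751.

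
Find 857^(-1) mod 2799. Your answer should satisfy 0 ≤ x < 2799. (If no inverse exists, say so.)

Extended Euclidean algorithm:
2799 = 3*857 + 228
857 = 3*228 + 173
228 = 1*173 + 55
173 = 3*55 + 8
55 = 6*8 + 7
8 = 1*7 + 1
7 = 7*1 + 0
The gcd is 1. Working backward:
1 = 8 − 7
1 = −55 + 7·8
1 = 7·173 − 22·55
1 = −22·228 + 29·173
1 = 29·857 − 109·228
1 = −109·2799 + 356·857
So 857·356 ≡ 1 (mod 2799).

356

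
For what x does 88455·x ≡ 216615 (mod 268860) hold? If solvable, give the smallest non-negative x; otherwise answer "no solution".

3045

First find gcd(88455, 268860):
268860 = 3×88455 + 3495
88455 = 25×3495 + 1080
3495 = 3×1080 + 255
1080 = 4×255 + 60
255 = 4×60 + 15
60 = 4×15 + 0
gcd = 15 and 15 | 216615, so solutions exist. Divide through by 15: 5897x ≡ 14441 (mod 17924).
Now find 5897⁻¹ mod 17924:
17924 = 3*5897 + 233
5897 = 25*233 + 72
233 = 3*72 + 17
72 = 4*17 + 4
17 = 4*4 + 1
4 = 4*1 + 0
Back-substitute:
1 = 17 − 4·4
1 = −4·72 + 17·17
1 = 17·233 − 55·72
1 = −55·5897 + 1392·233
1 = 1392·17924 − 4231·5897
So 5897·(-4231) ≡ 1 (mod 17924), i.e. 5897⁻¹ ≡ 13693.
Then x ≡ 13693·14441 ≡ 3045 (mod 17924); the smallest non-negative solution is x = 3045.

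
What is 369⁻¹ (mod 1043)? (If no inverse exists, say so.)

Extended Euclidean algorithm:
1043 = 2×369 + 305
369 = 1×305 + 64
305 = 4×64 + 49
64 = 1×49 + 15
49 = 3×15 + 4
15 = 3×4 + 3
4 = 1×3 + 1
3 = 3×1 + 0
gcd = 1, so the inverse exists. Back-substitute:
1 = 4 − 3
1 = −15 + 4·4
1 = 4·49 − 13·15
1 = −13·64 + 17·49
1 = 17·305 − 81·64
1 = −81·369 + 98·305
1 = 98·1043 − 277·369
Thus 369·(-277) ≡ 1 (mod 1043); reducing, -277 mod 1043 = 766.

766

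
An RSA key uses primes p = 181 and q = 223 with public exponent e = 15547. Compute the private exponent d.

φ(n) = (p−1)(q−1) = 180·222 = 39960.
Need d with 15547·d ≡ 1 (mod 39960). Apply the extended Euclidean algorithm:
39960 = 2*15547 + 8866
15547 = 1*8866 + 6681
8866 = 1*6681 + 2185
6681 = 3*2185 + 126
2185 = 17*126 + 43
126 = 2*43 + 40
43 = 1*40 + 3
40 = 13*3 + 1
3 = 3*1 + 0
Back-substitute:
1 = 40 − 13·3
1 = −13·43 + 14·40
1 = 14·126 − 41·43
1 = −41·2185 + 711·126
1 = 711·6681 − 2174·2185
1 = −2174·8866 + 2885·6681
1 = 2885·15547 − 5059·8866
1 = −5059·39960 + 13003·15547
So 15547·13003 ≡ 1 (mod 39960), hence d = 13003.

13003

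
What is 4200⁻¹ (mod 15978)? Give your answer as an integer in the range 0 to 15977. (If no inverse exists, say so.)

Compute gcd(4200, 15978):
15978 = 3*4200 + 3378
4200 = 1*3378 + 822
3378 = 4*822 + 90
822 = 9*90 + 12
90 = 7*12 + 6
12 = 2*6 + 0
Since gcd = 6 > 1, 4200 is not a unit mod 15978.

no inverse exists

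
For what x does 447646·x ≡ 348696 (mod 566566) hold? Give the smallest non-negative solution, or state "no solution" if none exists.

58769

First find gcd(447646, 566566):
566566 = 1·447646 + 118920
447646 = 3·118920 + 90886
118920 = 1·90886 + 28034
90886 = 3·28034 + 6784
28034 = 4·6784 + 898
6784 = 7·898 + 498
898 = 1·498 + 400
498 = 1·400 + 98
400 = 4·98 + 8
98 = 12·8 + 2
8 = 4·2 + 0
gcd = 2 and 2 | 348696, so solutions exist. Divide through by 2: 223823x ≡ 174348 (mod 283283).
Now find 223823⁻¹ mod 283283:
283283 = 1×223823 + 59460
223823 = 3×59460 + 45443
59460 = 1×45443 + 14017
45443 = 3×14017 + 3392
14017 = 4×3392 + 449
3392 = 7×449 + 249
449 = 1×249 + 200
249 = 1×200 + 49
200 = 4×49 + 4
49 = 12×4 + 1
4 = 4×1 + 0
Back-substitute:
1 = 49 − 12·4
1 = −12·200 + 49·49
1 = 49·249 − 61·200
1 = −61·449 + 110·249
1 = 110·3392 − 831·449
1 = −831·14017 + 3434·3392
1 = 3434·45443 − 11133·14017
1 = −11133·59460 + 14567·45443
1 = 14567·223823 − 54834·59460
1 = −54834·283283 + 69401·223823
So 223823⁻¹ ≡ 69401 (mod 283283).
Then x ≡ 69401·174348 ≡ 58769 (mod 283283); the smallest non-negative solution is x = 58769.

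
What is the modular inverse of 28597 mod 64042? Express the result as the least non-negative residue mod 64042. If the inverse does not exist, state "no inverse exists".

20621

Apply the Euclidean algorithm to 64042 and 28597:
64042 = 2×28597 + 6848
28597 = 4×6848 + 1205
6848 = 5×1205 + 823
1205 = 1×823 + 382
823 = 2×382 + 59
382 = 6×59 + 28
59 = 2×28 + 3
28 = 9×3 + 1
3 = 3×1 + 0
The gcd is 1. Working backward:
1 = 28 − 9·3
1 = −9·59 + 19·28
1 = 19·382 − 123·59
1 = −123·823 + 265·382
1 = 265·1205 − 388·823
1 = −388·6848 + 2205·1205
1 = 2205·28597 − 9208·6848
1 = −9208·64042 + 20621·28597
So 28597·20621 ≡ 1 (mod 64042).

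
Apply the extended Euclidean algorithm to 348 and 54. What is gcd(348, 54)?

Euclidean algorithm:
348 = 6·54 + 24
54 = 2·24 + 6
24 = 4·6 + 0
gcd(348, 54) = 6.
Express as a combination:
6 = 54 − 2·24
6 = −2·348 + 13·54
So 6 = (-2)·348 + (13)·54.

6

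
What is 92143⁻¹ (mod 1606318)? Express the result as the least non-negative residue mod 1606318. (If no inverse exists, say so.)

39869

gcd(1606318, 92143) by repeated division:
1606318 = 17×92143 + 39887
92143 = 2×39887 + 12369
39887 = 3×12369 + 2780
12369 = 4×2780 + 1249
2780 = 2×1249 + 282
1249 = 4×282 + 121
282 = 2×121 + 40
121 = 3×40 + 1
40 = 40×1 + 0
The gcd is 1. Working backward:
1 = 121 − 3·40
1 = −3·282 + 7·121
1 = 7·1249 − 31·282
1 = −31·2780 + 69·1249
1 = 69·12369 − 307·2780
1 = −307·39887 + 990·12369
1 = 990·92143 − 2287·39887
1 = −2287·1606318 + 39869·92143
So 92143·39869 ≡ 1 (mod 1606318).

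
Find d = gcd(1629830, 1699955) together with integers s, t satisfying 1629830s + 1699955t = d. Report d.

5

Repeated division:
1699955 = 1·1629830 + 70125
1629830 = 23·70125 + 16955
70125 = 4·16955 + 2305
16955 = 7·2305 + 820
2305 = 2·820 + 665
820 = 1·665 + 155
665 = 4·155 + 45
155 = 3·45 + 20
45 = 2·20 + 5
20 = 4·5 + 0
gcd(1629830, 1699955) = 5.
Working backward:
5 = 45 − 2·20
5 = −2·155 + 7·45
5 = 7·665 − 30·155
5 = −30·820 + 37·665
5 = 37·2305 − 104·820
5 = −104·16955 + 765·2305
5 = 765·70125 − 3164·16955
5 = −3164·1629830 + 73537·70125
5 = 73537·1699955 − 76701·1629830
So 5 = (73537)·1699955 + (-76701)·1629830.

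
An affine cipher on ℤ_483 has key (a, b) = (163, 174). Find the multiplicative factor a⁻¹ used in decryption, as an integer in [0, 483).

Apply the Euclidean algorithm to 483 and 163:
483 = 2·163 + 157
163 = 1·157 + 6
157 = 26·6 + 1
6 = 6·1 + 0
Since gcd(163, 483) = 1, back-substitute to write 1 as a combination:
1 = 157 − 26·6
1 = −26·163 + 27·157
1 = 27·483 − 80·163
So 163·(-80) ≡ 1 (mod 483), and -80 ≡ 403 (mod 483).

403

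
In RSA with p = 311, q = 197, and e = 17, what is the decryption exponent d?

28593

φ(n) = (p−1)(q−1) = 310·196 = 60760.
Need d with 17·d ≡ 1 (mod 60760). Apply the extended Euclidean algorithm:
60760 = 3574·17 + 2
17 = 8·2 + 1
2 = 2·1 + 0
Back-substitute:
1 = 17 − 8·2
1 = −8·60760 + 28593·17
So 17·28593 ≡ 1 (mod 60760), hence d = 28593.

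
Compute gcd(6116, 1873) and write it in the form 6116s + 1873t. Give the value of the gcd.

Repeated division:
6116 = 3*1873 + 497
1873 = 3*497 + 382
497 = 1*382 + 115
382 = 3*115 + 37
115 = 3*37 + 4
37 = 9*4 + 1
4 = 4*1 + 0
gcd(6116, 1873) = 1.
Express as a combination:
1 = 37 − 9·4
1 = −9·115 + 28·37
1 = 28·382 − 93·115
1 = −93·497 + 121·382
1 = 121·1873 − 456·497
1 = −456·6116 + 1489·1873
So 1 = (-456)·6116 + (1489)·1873.

1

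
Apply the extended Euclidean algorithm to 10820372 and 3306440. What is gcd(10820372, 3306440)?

Repeated division:
10820372 = 3·3306440 + 901052
3306440 = 3·901052 + 603284
901052 = 1·603284 + 297768
603284 = 2·297768 + 7748
297768 = 38·7748 + 3344
7748 = 2·3344 + 1060
3344 = 3·1060 + 164
1060 = 6·164 + 76
164 = 2·76 + 12
76 = 6·12 + 4
12 = 3·4 + 0
gcd(10820372, 3306440) = 4.
Back-substituting:
4 = 76 − 6·12
4 = −6·164 + 13·76
4 = 13·1060 − 84·164
4 = −84·3344 + 265·1060
4 = 265·7748 − 614·3344
4 = −614·297768 + 23597·7748
4 = 23597·603284 − 47808·297768
4 = −47808·901052 + 71405·603284
4 = 71405·3306440 − 262023·901052
4 = −262023·10820372 + 857474·3306440
So 4 = (-262023)·10820372 + (857474)·3306440.

4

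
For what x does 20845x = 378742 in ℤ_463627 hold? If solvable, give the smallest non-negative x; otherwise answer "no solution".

First find gcd(20845, 463627):
463627 = 22*20845 + 5037
20845 = 4*5037 + 697
5037 = 7*697 + 158
697 = 4*158 + 65
158 = 2*65 + 28
65 = 2*28 + 9
28 = 3*9 + 1
9 = 9*1 + 0
gcd = 1, so a unique solution mod 463627 exists.
Back-substitute for the Bézout coefficients:
1 = 28 − 3·9
1 = −3·65 + 7·28
1 = 7·158 − 17·65
1 = −17·697 + 75·158
1 = 75·5037 − 542·697
1 = −542·20845 + 2243·5037
1 = 2243·463627 − 49888·20845
So 20845·(-49888) ≡ 1 (mod 463627), giving 20845⁻¹ ≡ 413739.
x ≡ 20845⁻¹·378742 ≡ 413739·378742 ≡ 437489 (mod 463627).

437489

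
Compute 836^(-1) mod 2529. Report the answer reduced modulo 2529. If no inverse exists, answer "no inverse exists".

602

gcd(2529, 836) by repeated division:
2529 = 3×836 + 21
836 = 39×21 + 17
21 = 1×17 + 4
17 = 4×4 + 1
4 = 4×1 + 0
gcd = 1, so the inverse exists. Back-substitute:
1 = 17 − 4·4
1 = −4·21 + 5·17
1 = 5·836 − 199·21
1 = −199·2529 + 602·836
So 836·602 ≡ 1 (mod 2529).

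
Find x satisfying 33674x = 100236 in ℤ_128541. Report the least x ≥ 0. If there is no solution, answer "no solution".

33396

First find gcd(33674, 128541):
128541 = 3·33674 + 27519
33674 = 1·27519 + 6155
27519 = 4·6155 + 2899
6155 = 2·2899 + 357
2899 = 8·357 + 43
357 = 8·43 + 13
43 = 3·13 + 4
13 = 3·4 + 1
4 = 4·1 + 0
gcd = 1, so a unique solution mod 128541 exists.
Back-substitute for the Bézout coefficients:
1 = 13 − 3·4
1 = −3·43 + 10·13
1 = 10·357 − 83·43
1 = −83·2899 + 674·357
1 = 674·6155 − 1431·2899
1 = −1431·27519 + 6398·6155
1 = 6398·33674 − 7829·27519
1 = −7829·128541 + 29885·33674
So 33674·(29885) ≡ 1 (mod 128541), giving 33674⁻¹ ≡ 29885.
x ≡ 33674⁻¹·100236 ≡ 29885·100236 ≡ 33396 (mod 128541).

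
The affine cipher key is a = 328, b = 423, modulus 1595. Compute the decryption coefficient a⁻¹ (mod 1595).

1347

Run Euclid on (1595, 328):
1595 = 4·328 + 283
328 = 1·283 + 45
283 = 6·45 + 13
45 = 3·13 + 6
13 = 2·6 + 1
6 = 6·1 + 0
Since gcd(328, 1595) = 1, back-substitute to write 1 as a combination:
1 = 13 − 2·6
1 = −2·45 + 7·13
1 = 7·283 − 44·45
1 = −44·328 + 51·283
1 = 51·1595 − 248·328
So 328·(-248) ≡ 1 (mod 1595), and -248 ≡ 1347 (mod 1595).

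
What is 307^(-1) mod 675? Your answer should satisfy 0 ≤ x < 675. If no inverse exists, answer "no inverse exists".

gcd(675, 307) by repeated division:
675 = 2·307 + 61
307 = 5·61 + 2
61 = 30·2 + 1
2 = 2·1 + 0
The gcd is 1. Working backward:
1 = 61 − 30·2
1 = −30·307 + 151·61
1 = 151·675 − 332·307
So 307·(-332) ≡ 1 (mod 675), and -332 ≡ 343 (mod 675).

343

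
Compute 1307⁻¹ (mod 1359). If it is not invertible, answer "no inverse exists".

392

Extended Euclidean algorithm:
1359 = 1*1307 + 52
1307 = 25*52 + 7
52 = 7*7 + 3
7 = 2*3 + 1
3 = 3*1 + 0
gcd = 1, so the inverse exists. Back-substitute:
1 = 7 − 2·3
1 = −2·52 + 15·7
1 = 15·1307 − 377·52
1 = −377·1359 + 392·1307
So 1307·392 ≡ 1 (mod 1359).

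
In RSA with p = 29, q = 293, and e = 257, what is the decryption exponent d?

5281

φ(n) = (p−1)(q−1) = 28·292 = 8176.
Need d with 257·d ≡ 1 (mod 8176). Apply the extended Euclidean algorithm:
8176 = 31·257 + 209
257 = 1·209 + 48
209 = 4·48 + 17
48 = 2·17 + 14
17 = 1·14 + 3
14 = 4·3 + 2
3 = 1·2 + 1
2 = 2·1 + 0
Back-substitute:
1 = 3 − 2
1 = −14 + 5·3
1 = 5·17 − 6·14
1 = −6·48 + 17·17
1 = 17·209 − 74·48
1 = −74·257 + 91·209
1 = 91·8176 − 2895·257
So 257·(-2895) ≡ 1 (mod 8176), hence d ≡ -2895 ≡ 5281 (mod 8176).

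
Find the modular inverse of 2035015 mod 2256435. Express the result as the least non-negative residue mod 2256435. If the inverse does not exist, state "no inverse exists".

no inverse exists

Euclidean algorithm on 2256435, 2035015:
2256435 = 1·2035015 + 221420
2035015 = 9·221420 + 42235
221420 = 5·42235 + 10245
42235 = 4·10245 + 1255
10245 = 8·1255 + 205
1255 = 6·205 + 25
205 = 8·25 + 5
25 = 5·5 + 0
The gcd is 5, not 1, hence no inverse exists.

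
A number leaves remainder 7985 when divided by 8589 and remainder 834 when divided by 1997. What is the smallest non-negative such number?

16430153

Write x = 7985 + 8589·k. Then 8589·k ≡ 834 − 7985 ≡ 837 (mod 1997).
Need 8589⁻¹ mod 1997. Extended Euclid on (1997, 601):
1997 = 3*601 + 194
601 = 3*194 + 19
194 = 10*19 + 4
19 = 4*4 + 3
4 = 1*3 + 1
3 = 3*1 + 0
Back-substitute:
1 = 4 − 3
1 = −19 + 5·4
1 = 5·194 − 51·19
1 = −51·601 + 158·194
1 = 158·1997 − 525·601
8589⁻¹ ≡ 1472 (mod 1997), so k ≡ 1472·837 ≡ 1912 (mod 1997).
x = 7985 + 8589·1912 = 16430153.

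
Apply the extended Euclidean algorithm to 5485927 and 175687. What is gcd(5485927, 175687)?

1

Apply Euclid's algorithm to 5485927 and 175687:
5485927 = 31*175687 + 39630
175687 = 4*39630 + 17167
39630 = 2*17167 + 5296
17167 = 3*5296 + 1279
5296 = 4*1279 + 180
1279 = 7*180 + 19
180 = 9*19 + 9
19 = 2*9 + 1
9 = 9*1 + 0
gcd(5485927, 175687) = 1.
Express as a combination:
1 = 19 − 2·9
1 = −2·180 + 19·19
1 = 19·1279 − 135·180
1 = −135·5296 + 559·1279
1 = 559·17167 − 1812·5296
1 = −1812·39630 + 4183·17167
1 = 4183·175687 − 18544·39630
1 = −18544·5485927 + 579047·175687
So 1 = (-18544)·5485927 + (579047)·175687.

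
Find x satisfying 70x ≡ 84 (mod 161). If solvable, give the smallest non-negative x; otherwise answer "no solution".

15

First find gcd(70, 161):
161 = 2×70 + 21
70 = 3×21 + 7
21 = 3×7 + 0
gcd = 7 and 7 | 84, so solutions exist. Divide through by 7: 10x ≡ 12 (mod 23).
Now find 10⁻¹ mod 23:
23 = 2*10 + 3
10 = 3*3 + 1
3 = 3*1 + 0
Back-substitute:
1 = 10 − 3·3
1 = −3·23 + 7·10
So 10⁻¹ ≡ 7 (mod 23).
Then x ≡ 7·12 ≡ 15 (mod 23); the smallest non-negative solution is x = 15.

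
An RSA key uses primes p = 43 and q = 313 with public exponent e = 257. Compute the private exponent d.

φ(n) = (p−1)(q−1) = 42·312 = 13104.
Need d with 257·d ≡ 1 (mod 13104). Apply the extended Euclidean algorithm:
13104 = 50*257 + 254
257 = 1*254 + 3
254 = 84*3 + 2
3 = 1*2 + 1
2 = 2*1 + 0
Back-substitute:
1 = 3 − 2
1 = −254 + 85·3
1 = 85·257 − 86·254
1 = −86·13104 + 4385·257
So 257·4385 ≡ 1 (mod 13104), hence d = 4385.

4385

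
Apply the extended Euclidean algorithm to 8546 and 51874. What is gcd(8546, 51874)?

2

Repeated division:
51874 = 6×8546 + 598
8546 = 14×598 + 174
598 = 3×174 + 76
174 = 2×76 + 22
76 = 3×22 + 10
22 = 2×10 + 2
10 = 5×2 + 0
gcd(8546, 51874) = 2.
Working backward:
2 = 22 − 2·10
2 = −2·76 + 7·22
2 = 7·174 − 16·76
2 = −16·598 + 55·174
2 = 55·8546 − 786·598
2 = −786·51874 + 4771·8546
So 2 = (-786)·51874 + (4771)·8546.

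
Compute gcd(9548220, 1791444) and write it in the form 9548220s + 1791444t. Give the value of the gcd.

12

Euclidean algorithm:
9548220 = 5·1791444 + 591000
1791444 = 3·591000 + 18444
591000 = 32·18444 + 792
18444 = 23·792 + 228
792 = 3·228 + 108
228 = 2·108 + 12
108 = 9·12 + 0
gcd(9548220, 1791444) = 12.
Working backward:
12 = 228 − 2·108
12 = −2·792 + 7·228
12 = 7·18444 − 163·792
12 = −163·591000 + 5223·18444
12 = 5223·1791444 − 15832·591000
12 = −15832·9548220 + 84383·1791444
So 12 = (-15832)·9548220 + (84383)·1791444.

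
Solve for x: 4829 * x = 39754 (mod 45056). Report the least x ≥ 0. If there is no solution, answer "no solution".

2770

First find gcd(4829, 45056):
45056 = 9×4829 + 1595
4829 = 3×1595 + 44
1595 = 36×44 + 11
44 = 4×11 + 0
gcd = 11 and 11 | 39754, so solutions exist. Divide through by 11: 439x ≡ 3614 (mod 4096).
Now find 439⁻¹ mod 4096:
4096 = 9×439 + 145
439 = 3×145 + 4
145 = 36×4 + 1
4 = 4×1 + 0
Back-substitute:
1 = 145 − 36·4
1 = −36·439 + 109·145
1 = 109·4096 − 1017·439
So 439·(-1017) ≡ 1 (mod 4096), i.e. 439⁻¹ ≡ 3079.
Then x ≡ 3079·3614 ≡ 2770 (mod 4096); the smallest non-negative solution is x = 2770.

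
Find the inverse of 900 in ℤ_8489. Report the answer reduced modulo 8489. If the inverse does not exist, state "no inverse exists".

Run Euclid on (8489, 900):
8489 = 9×900 + 389
900 = 2×389 + 122
389 = 3×122 + 23
122 = 5×23 + 7
23 = 3×7 + 2
7 = 3×2 + 1
2 = 2×1 + 0
The gcd is 1. Working backward:
1 = 7 − 3·2
1 = −3·23 + 10·7
1 = 10·122 − 53·23
1 = −53·389 + 169·122
1 = 169·900 − 391·389
1 = −391·8489 + 3688·900
So 900·3688 ≡ 1 (mod 8489).

3688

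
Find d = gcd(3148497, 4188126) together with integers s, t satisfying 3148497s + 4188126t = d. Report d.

Apply Euclid's algorithm to 4188126 and 3148497:
4188126 = 1×3148497 + 1039629
3148497 = 3×1039629 + 29610
1039629 = 35×29610 + 3279
29610 = 9×3279 + 99
3279 = 33×99 + 12
99 = 8×12 + 3
12 = 4×3 + 0
gcd(3148497, 4188126) = 3.
Express as a combination:
3 = 99 − 8·12
3 = −8·3279 + 265·99
3 = 265·29610 − 2393·3279
3 = −2393·1039629 + 84020·29610
3 = 84020·3148497 − 254453·1039629
3 = −254453·4188126 + 338473·3148497
So 3 = (-254453)·4188126 + (338473)·3148497.

3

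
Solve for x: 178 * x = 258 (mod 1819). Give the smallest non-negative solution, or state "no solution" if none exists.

First find gcd(178, 1819):
1819 = 10·178 + 39
178 = 4·39 + 22
39 = 1·22 + 17
22 = 1·17 + 5
17 = 3·5 + 2
5 = 2·2 + 1
2 = 2·1 + 0
gcd = 1, so a unique solution mod 1819 exists.
Back-substitute for the Bézout coefficients:
1 = 5 − 2·2
1 = −2·17 + 7·5
1 = 7·22 − 9·17
1 = −9·39 + 16·22
1 = 16·178 − 73·39
1 = −73·1819 + 746·178
So 178·(746) ≡ 1 (mod 1819), giving 178⁻¹ ≡ 746.
x ≡ 178⁻¹·258 ≡ 746·258 ≡ 1473 (mod 1819).

1473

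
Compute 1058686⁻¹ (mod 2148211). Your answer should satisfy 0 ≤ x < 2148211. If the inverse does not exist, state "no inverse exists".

736016

gcd(2148211, 1058686) by repeated division:
2148211 = 2×1058686 + 30839
1058686 = 34×30839 + 10160
30839 = 3×10160 + 359
10160 = 28×359 + 108
359 = 3×108 + 35
108 = 3×35 + 3
35 = 11×3 + 2
3 = 1×2 + 1
2 = 2×1 + 0
Since gcd(1058686, 2148211) = 1, back-substitute to write 1 as a combination:
1 = 3 − 2
1 = −35 + 12·3
1 = 12·108 − 37·35
1 = −37·359 + 123·108
1 = 123·10160 − 3481·359
1 = −3481·30839 + 10566·10160
1 = 10566·1058686 − 362725·30839
1 = −362725·2148211 + 736016·1058686
So 1058686·736016 ≡ 1 (mod 2148211).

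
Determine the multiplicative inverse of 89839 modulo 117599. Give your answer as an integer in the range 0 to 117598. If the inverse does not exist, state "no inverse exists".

Run Euclid on (117599, 89839):
117599 = 1×89839 + 27760
89839 = 3×27760 + 6559
27760 = 4×6559 + 1524
6559 = 4×1524 + 463
1524 = 3×463 + 135
463 = 3×135 + 58
135 = 2×58 + 19
58 = 3×19 + 1
19 = 19×1 + 0
Since gcd(89839, 117599) = 1, back-substitute to write 1 as a combination:
1 = 58 − 3·19
1 = −3·135 + 7·58
1 = 7·463 − 24·135
1 = −24·1524 + 79·463
1 = 79·6559 − 340·1524
1 = −340·27760 + 1439·6559
1 = 1439·89839 − 4657·27760
1 = −4657·117599 + 6096·89839
So 89839·6096 ≡ 1 (mod 117599).

6096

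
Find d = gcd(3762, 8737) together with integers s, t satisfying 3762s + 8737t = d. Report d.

1

Apply Euclid's algorithm to 8737 and 3762:
8737 = 2×3762 + 1213
3762 = 3×1213 + 123
1213 = 9×123 + 106
123 = 1×106 + 17
106 = 6×17 + 4
17 = 4×4 + 1
4 = 4×1 + 0
gcd(3762, 8737) = 1.
Express as a combination:
1 = 17 − 4·4
1 = −4·106 + 25·17
1 = 25·123 − 29·106
1 = −29·1213 + 286·123
1 = 286·3762 − 887·1213
1 = −887·8737 + 2060·3762
So 1 = (-887)·8737 + (2060)·3762.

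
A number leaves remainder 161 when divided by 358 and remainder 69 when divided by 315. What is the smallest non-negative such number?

Write x = 161 + 358·k. Then 358·k ≡ 69 − 161 ≡ 223 (mod 315).
Need 358⁻¹ mod 315. Extended Euclid on (315, 43):
315 = 7*43 + 14
43 = 3*14 + 1
14 = 14*1 + 0
Back-substitute:
1 = 43 − 3·14
1 = −3·315 + 22·43
358⁻¹ ≡ 22 (mod 315), so k ≡ 22·223 ≡ 181 (mod 315).
x = 161 + 358·181 = 64959.

64959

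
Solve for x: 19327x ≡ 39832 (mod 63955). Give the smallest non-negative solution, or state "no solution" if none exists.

15396

First find gcd(19327, 63955):
63955 = 3×19327 + 5974
19327 = 3×5974 + 1405
5974 = 4×1405 + 354
1405 = 3×354 + 343
354 = 1×343 + 11
343 = 31×11 + 2
11 = 5×2 + 1
2 = 2×1 + 0
gcd = 1, so a unique solution mod 63955 exists.
Back-substitute for the Bézout coefficients:
1 = 11 − 5·2
1 = −5·343 + 156·11
1 = 156·354 − 161·343
1 = −161·1405 + 639·354
1 = 639·5974 − 2717·1405
1 = −2717·19327 + 8790·5974
1 = 8790·63955 − 29087·19327
So 19327·(-29087) ≡ 1 (mod 63955), giving 19327⁻¹ ≡ 34868.
x ≡ 19327⁻¹·39832 ≡ 34868·39832 ≡ 15396 (mod 63955).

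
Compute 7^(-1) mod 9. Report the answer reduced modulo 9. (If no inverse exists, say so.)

Apply the Euclidean algorithm to 9 and 7:
9 = 1·7 + 2
7 = 3·2 + 1
2 = 2·1 + 0
Since gcd(7, 9) = 1, back-substitute to write 1 as a combination:
1 = 7 − 3·2
1 = −3·9 + 4·7
So 7·4 ≡ 1 (mod 9).

4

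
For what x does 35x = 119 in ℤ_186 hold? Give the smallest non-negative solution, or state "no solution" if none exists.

115

First find gcd(35, 186):
186 = 5*35 + 11
35 = 3*11 + 2
11 = 5*2 + 1
2 = 2*1 + 0
gcd = 1, so a unique solution mod 186 exists.
Back-substitute for the Bézout coefficients:
1 = 11 − 5·2
1 = −5·35 + 16·11
1 = 16·186 − 85·35
So 35·(-85) ≡ 1 (mod 186), giving 35⁻¹ ≡ 101.
x ≡ 35⁻¹·119 ≡ 101·119 ≡ 115 (mod 186).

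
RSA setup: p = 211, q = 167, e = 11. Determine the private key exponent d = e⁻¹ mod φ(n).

31691

φ(n) = (p−1)(q−1) = 210·166 = 34860.
Need d with 11·d ≡ 1 (mod 34860). Apply the extended Euclidean algorithm:
34860 = 3169*11 + 1
11 = 11*1 + 0
Back-substitute:
1 = 34860 − 3169·11
So 11·(-3169) ≡ 1 (mod 34860), hence d ≡ -3169 ≡ 31691 (mod 34860).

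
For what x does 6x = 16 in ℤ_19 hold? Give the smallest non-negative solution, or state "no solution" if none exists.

9

First find gcd(6, 19):
19 = 3*6 + 1
6 = 6*1 + 0
gcd = 1, so a unique solution mod 19 exists.
Back-substitute for the Bézout coefficients:
1 = 19 − 3·6
So 6·(-3) ≡ 1 (mod 19), giving 6⁻¹ ≡ 16.
x ≡ 6⁻¹·16 ≡ 16·16 ≡ 9 (mod 19).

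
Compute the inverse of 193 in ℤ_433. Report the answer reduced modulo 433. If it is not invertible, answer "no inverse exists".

Apply the Euclidean algorithm to 433 and 193:
433 = 2·193 + 47
193 = 4·47 + 5
47 = 9·5 + 2
5 = 2·2 + 1
2 = 2·1 + 0
The gcd is 1. Working backward:
1 = 5 − 2·2
1 = −2·47 + 19·5
1 = 19·193 − 78·47
1 = −78·433 + 175·193
So 193·175 ≡ 1 (mod 433).

175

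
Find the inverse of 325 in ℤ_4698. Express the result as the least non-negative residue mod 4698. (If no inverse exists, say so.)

3079

Apply the Euclidean algorithm to 4698 and 325:
4698 = 14*325 + 148
325 = 2*148 + 29
148 = 5*29 + 3
29 = 9*3 + 2
3 = 1*2 + 1
2 = 2*1 + 0
gcd = 1, so the inverse exists. Back-substitute:
1 = 3 − 2
1 = −29 + 10·3
1 = 10·148 − 51·29
1 = −51·325 + 112·148
1 = 112·4698 − 1619·325
So 325·(-1619) ≡ 1 (mod 4698), and -1619 ≡ 3079 (mod 4698).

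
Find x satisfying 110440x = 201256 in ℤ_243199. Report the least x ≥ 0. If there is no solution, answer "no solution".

7348

First find gcd(110440, 243199):
243199 = 2*110440 + 22319
110440 = 4*22319 + 21164
22319 = 1*21164 + 1155
21164 = 18*1155 + 374
1155 = 3*374 + 33
374 = 11*33 + 11
33 = 3*11 + 0
gcd = 11 and 11 | 201256, so solutions exist. Divide through by 11: 10040x ≡ 18296 (mod 22109).
Now find 10040⁻¹ mod 22109:
22109 = 2*10040 + 2029
10040 = 4*2029 + 1924
2029 = 1*1924 + 105
1924 = 18*105 + 34
105 = 3*34 + 3
34 = 11*3 + 1
3 = 3*1 + 0
Back-substitute:
1 = 34 − 11·3
1 = −11·105 + 34·34
1 = 34·1924 − 623·105
1 = −623·2029 + 657·1924
1 = 657·10040 − 3251·2029
1 = −3251·22109 + 7159·10040
So 10040⁻¹ ≡ 7159 (mod 22109).
Then x ≡ 7159·18296 ≡ 7348 (mod 22109); the smallest non-negative solution is x = 7348.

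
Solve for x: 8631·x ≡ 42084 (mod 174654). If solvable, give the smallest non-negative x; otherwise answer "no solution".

First find gcd(8631, 174654):
174654 = 20*8631 + 2034
8631 = 4*2034 + 495
2034 = 4*495 + 54
495 = 9*54 + 9
54 = 6*9 + 0
gcd = 9 and 9 | 42084, so solutions exist. Divide through by 9: 959x ≡ 4676 (mod 19406).
Now find 959⁻¹ mod 19406:
19406 = 20*959 + 226
959 = 4*226 + 55
226 = 4*55 + 6
55 = 9*6 + 1
6 = 6*1 + 0
Back-substitute:
1 = 55 − 9·6
1 = −9·226 + 37·55
1 = 37·959 − 157·226
1 = −157·19406 + 3177·959
So 959⁻¹ ≡ 3177 (mod 19406).
Then x ≡ 3177·4676 ≡ 10062 (mod 19406); the smallest non-negative solution is x = 10062.

10062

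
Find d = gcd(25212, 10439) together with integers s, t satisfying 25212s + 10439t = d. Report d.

Apply Euclid's algorithm to 25212 and 10439:
25212 = 2·10439 + 4334
10439 = 2·4334 + 1771
4334 = 2·1771 + 792
1771 = 2·792 + 187
792 = 4·187 + 44
187 = 4·44 + 11
44 = 4·11 + 0
gcd(25212, 10439) = 11.
Express as a combination:
11 = 187 − 4·44
11 = −4·792 + 17·187
11 = 17·1771 − 38·792
11 = −38·4334 + 93·1771
11 = 93·10439 − 224·4334
11 = −224·25212 + 541·10439
So 11 = (-224)·25212 + (541)·10439.

11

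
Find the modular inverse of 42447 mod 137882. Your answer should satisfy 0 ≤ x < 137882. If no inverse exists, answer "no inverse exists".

Apply the Euclidean algorithm to 137882 and 42447:
137882 = 3·42447 + 10541
42447 = 4·10541 + 283
10541 = 37·283 + 70
283 = 4·70 + 3
70 = 23·3 + 1
3 = 3·1 + 0
The gcd is 1. Working backward:
1 = 70 − 23·3
1 = −23·283 + 93·70
1 = 93·10541 − 3464·283
1 = −3464·42447 + 13949·10541
1 = 13949·137882 − 45311·42447
Hence 42447⁻¹ ≡ -45311 ≡ 92571 (mod 137882).

92571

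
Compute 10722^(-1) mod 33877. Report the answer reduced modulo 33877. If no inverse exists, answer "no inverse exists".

Run Euclid on (33877, 10722):
33877 = 3·10722 + 1711
10722 = 6·1711 + 456
1711 = 3·456 + 343
456 = 1·343 + 113
343 = 3·113 + 4
113 = 28·4 + 1
4 = 4·1 + 0
Since gcd(10722, 33877) = 1, back-substitute to write 1 as a combination:
1 = 113 − 28·4
1 = −28·343 + 85·113
1 = 85·456 − 113·343
1 = −113·1711 + 424·456
1 = 424·10722 − 2657·1711
1 = −2657·33877 + 8395·10722
So 10722·8395 ≡ 1 (mod 33877).

8395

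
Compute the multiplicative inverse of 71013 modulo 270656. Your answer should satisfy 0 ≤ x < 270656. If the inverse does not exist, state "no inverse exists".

28589

gcd(270656, 71013) by repeated division:
270656 = 3×71013 + 57617
71013 = 1×57617 + 13396
57617 = 4×13396 + 4033
13396 = 3×4033 + 1297
4033 = 3×1297 + 142
1297 = 9×142 + 19
142 = 7×19 + 9
19 = 2×9 + 1
9 = 9×1 + 0
gcd = 1, so the inverse exists. Back-substitute:
1 = 19 − 2·9
1 = −2·142 + 15·19
1 = 15·1297 − 137·142
1 = −137·4033 + 426·1297
1 = 426·13396 − 1415·4033
1 = −1415·57617 + 6086·13396
1 = 6086·71013 − 7501·57617
1 = −7501·270656 + 28589·71013
So 71013·28589 ≡ 1 (mod 270656).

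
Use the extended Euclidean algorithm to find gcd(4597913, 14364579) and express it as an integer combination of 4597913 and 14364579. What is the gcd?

Repeated division:
14364579 = 3×4597913 + 570840
4597913 = 8×570840 + 31193
570840 = 18×31193 + 9366
31193 = 3×9366 + 3095
9366 = 3×3095 + 81
3095 = 38×81 + 17
81 = 4×17 + 13
17 = 1×13 + 4
13 = 3×4 + 1
4 = 4×1 + 0
gcd(4597913, 14364579) = 1.
Express as a combination:
1 = 13 − 3·4
1 = −3·17 + 4·13
1 = 4·81 − 19·17
1 = −19·3095 + 726·81
1 = 726·9366 − 2197·3095
1 = −2197·31193 + 7317·9366
1 = 7317·570840 − 133903·31193
1 = −133903·4597913 + 1078541·570840
1 = 1078541·14364579 − 3369526·4597913
So 1 = (1078541)·14364579 + (-3369526)·4597913.

1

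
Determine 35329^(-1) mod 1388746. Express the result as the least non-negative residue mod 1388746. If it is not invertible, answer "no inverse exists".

gcd(1388746, 35329) by repeated division:
1388746 = 39·35329 + 10915
35329 = 3·10915 + 2584
10915 = 4·2584 + 579
2584 = 4·579 + 268
579 = 2·268 + 43
268 = 6·43 + 10
43 = 4·10 + 3
10 = 3·3 + 1
3 = 3·1 + 0
Since gcd(35329, 1388746) = 1, back-substitute to write 1 as a combination:
1 = 10 − 3·3
1 = −3·43 + 13·10
1 = 13·268 − 81·43
1 = −81·579 + 175·268
1 = 175·2584 − 781·579
1 = −781·10915 + 3299·2584
1 = 3299·35329 − 10678·10915
1 = −10678·1388746 + 419741·35329
So 35329·419741 ≡ 1 (mod 1388746).

419741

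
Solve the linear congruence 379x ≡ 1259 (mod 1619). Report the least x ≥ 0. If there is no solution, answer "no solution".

First find gcd(379, 1619):
1619 = 4*379 + 103
379 = 3*103 + 70
103 = 1*70 + 33
70 = 2*33 + 4
33 = 8*4 + 1
4 = 4*1 + 0
gcd = 1, so a unique solution mod 1619 exists.
Back-substitute for the Bézout coefficients:
1 = 33 − 8·4
1 = −8·70 + 17·33
1 = 17·103 − 25·70
1 = −25·379 + 92·103
1 = 92·1619 − 393·379
So 379·(-393) ≡ 1 (mod 1619), giving 379⁻¹ ≡ 1226.
x ≡ 379⁻¹·1259 ≡ 1226·1259 ≡ 627 (mod 1619).

627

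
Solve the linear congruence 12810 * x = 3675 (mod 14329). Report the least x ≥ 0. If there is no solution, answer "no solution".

856

First find gcd(12810, 14329):
14329 = 1·12810 + 1519
12810 = 8·1519 + 658
1519 = 2·658 + 203
658 = 3·203 + 49
203 = 4·49 + 7
49 = 7·7 + 0
gcd = 7 and 7 | 3675, so solutions exist. Divide through by 7: 1830x ≡ 525 (mod 2047).
Now find 1830⁻¹ mod 2047:
2047 = 1·1830 + 217
1830 = 8·217 + 94
217 = 2·94 + 29
94 = 3·29 + 7
29 = 4·7 + 1
7 = 7·1 + 0
Back-substitute:
1 = 29 − 4·7
1 = −4·94 + 13·29
1 = 13·217 − 30·94
1 = −30·1830 + 253·217
1 = 253·2047 − 283·1830
So 1830·(-283) ≡ 1 (mod 2047), i.e. 1830⁻¹ ≡ 1764.
Then x ≡ 1764·525 ≡ 856 (mod 2047); the smallest non-negative solution is x = 856.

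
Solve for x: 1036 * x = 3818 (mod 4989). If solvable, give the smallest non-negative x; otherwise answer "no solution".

First find gcd(1036, 4989):
4989 = 4*1036 + 845
1036 = 1*845 + 191
845 = 4*191 + 81
191 = 2*81 + 29
81 = 2*29 + 23
29 = 1*23 + 6
23 = 3*6 + 5
6 = 1*5 + 1
5 = 5*1 + 0
gcd = 1, so a unique solution mod 4989 exists.
Back-substitute for the Bézout coefficients:
1 = 6 − 5
1 = −23 + 4·6
1 = 4·29 − 5·23
1 = −5·81 + 14·29
1 = 14·191 − 33·81
1 = −33·845 + 146·191
1 = 146·1036 − 179·845
1 = −179·4989 + 862·1036
So 1036·(862) ≡ 1 (mod 4989), giving 1036⁻¹ ≡ 862.
x ≡ 1036⁻¹·3818 ≡ 862·3818 ≡ 3365 (mod 4989).

3365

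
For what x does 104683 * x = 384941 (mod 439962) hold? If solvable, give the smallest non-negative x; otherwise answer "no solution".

85661

First find gcd(104683, 439962):
439962 = 4×104683 + 21230
104683 = 4×21230 + 19763
21230 = 1×19763 + 1467
19763 = 13×1467 + 692
1467 = 2×692 + 83
692 = 8×83 + 28
83 = 2×28 + 27
28 = 1×27 + 1
27 = 27×1 + 0
gcd = 1, so a unique solution mod 439962 exists.
Back-substitute for the Bézout coefficients:
1 = 28 − 27
1 = −83 + 3·28
1 = 3·692 − 25·83
1 = −25·1467 + 53·692
1 = 53·19763 − 714·1467
1 = −714·21230 + 767·19763
1 = 767·104683 − 3782·21230
1 = −3782·439962 + 15895·104683
So 104683·(15895) ≡ 1 (mod 439962), giving 104683⁻¹ ≡ 15895.
x ≡ 104683⁻¹·384941 ≡ 15895·384941 ≡ 85661 (mod 439962).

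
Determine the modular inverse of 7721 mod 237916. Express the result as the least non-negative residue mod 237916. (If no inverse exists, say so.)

no inverse exists

Compute gcd(7721, 237916):
237916 = 30·7721 + 6286
7721 = 1·6286 + 1435
6286 = 4·1435 + 546
1435 = 2·546 + 343
546 = 1·343 + 203
343 = 1·203 + 140
203 = 1·140 + 63
140 = 2·63 + 14
63 = 4·14 + 7
14 = 2·7 + 0
gcd(7721, 237916) = 7 ≠ 1, so 7721 has no multiplicative inverse modulo 237916.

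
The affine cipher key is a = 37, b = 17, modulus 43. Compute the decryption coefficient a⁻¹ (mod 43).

7

Apply the Euclidean algorithm to 43 and 37:
43 = 1·37 + 6
37 = 6·6 + 1
6 = 6·1 + 0
The gcd is 1. Working backward:
1 = 37 − 6·6
1 = −6·43 + 7·37
So 37·7 ≡ 1 (mod 43).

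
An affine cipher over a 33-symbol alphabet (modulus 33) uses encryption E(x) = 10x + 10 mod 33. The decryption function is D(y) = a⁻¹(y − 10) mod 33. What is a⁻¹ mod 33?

Extended Euclidean algorithm:
33 = 3×10 + 3
10 = 3×3 + 1
3 = 3×1 + 0
gcd = 1, so the inverse exists. Back-substitute:
1 = 10 − 3·3
1 = −3·33 + 10·10
So 10·10 ≡ 1 (mod 33).

10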